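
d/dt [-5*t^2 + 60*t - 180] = 60 - 10*t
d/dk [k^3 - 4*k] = 3*k^2 - 4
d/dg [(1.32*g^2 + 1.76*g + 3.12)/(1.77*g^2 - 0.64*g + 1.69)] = (-3.96*g^2 - 6.5832*g + 4.9712)/(3.1329*g^4 - 2.2656*g^3 + 6.3922*g^2 - 2.1632*g + 2.8561)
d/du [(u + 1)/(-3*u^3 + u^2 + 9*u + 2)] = (-3*u^3 + u^2 + 9*u - (u + 1)*(-9*u^2 + 2*u + 9) + 2)/(-3*u^3 + u^2 + 9*u + 2)^2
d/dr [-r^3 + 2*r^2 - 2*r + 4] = -3*r^2 + 4*r - 2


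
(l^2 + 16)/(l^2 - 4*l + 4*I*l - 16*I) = (l - 4*I)/(l - 4)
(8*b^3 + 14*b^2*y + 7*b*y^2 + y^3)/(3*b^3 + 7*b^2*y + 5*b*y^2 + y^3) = (8*b^2 + 6*b*y + y^2)/(3*b^2 + 4*b*y + y^2)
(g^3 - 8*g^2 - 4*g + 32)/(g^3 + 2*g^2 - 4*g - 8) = (g - 8)/(g + 2)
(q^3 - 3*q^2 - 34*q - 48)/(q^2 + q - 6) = (q^2 - 6*q - 16)/(q - 2)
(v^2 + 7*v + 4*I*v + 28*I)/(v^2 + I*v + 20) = (v^2 + v*(7 + 4*I) + 28*I)/(v^2 + I*v + 20)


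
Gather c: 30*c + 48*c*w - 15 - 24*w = c*(48*w + 30) - 24*w - 15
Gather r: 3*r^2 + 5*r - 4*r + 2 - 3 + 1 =3*r^2 + r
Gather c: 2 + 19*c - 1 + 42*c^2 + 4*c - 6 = 42*c^2 + 23*c - 5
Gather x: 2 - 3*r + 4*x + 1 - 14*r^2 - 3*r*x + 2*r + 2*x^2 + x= -14*r^2 - r + 2*x^2 + x*(5 - 3*r) + 3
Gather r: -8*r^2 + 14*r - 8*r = -8*r^2 + 6*r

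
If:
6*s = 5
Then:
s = 5/6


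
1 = 1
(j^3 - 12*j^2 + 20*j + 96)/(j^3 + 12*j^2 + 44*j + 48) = (j^2 - 14*j + 48)/(j^2 + 10*j + 24)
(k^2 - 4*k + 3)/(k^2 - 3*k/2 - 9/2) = 2*(k - 1)/(2*k + 3)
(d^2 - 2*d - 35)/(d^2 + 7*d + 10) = (d - 7)/(d + 2)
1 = 1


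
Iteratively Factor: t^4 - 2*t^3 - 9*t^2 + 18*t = (t - 3)*(t^3 + t^2 - 6*t) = (t - 3)*(t + 3)*(t^2 - 2*t) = t*(t - 3)*(t + 3)*(t - 2)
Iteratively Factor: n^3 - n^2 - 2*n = (n)*(n^2 - n - 2) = n*(n + 1)*(n - 2)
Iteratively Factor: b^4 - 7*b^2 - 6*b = (b)*(b^3 - 7*b - 6) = b*(b + 1)*(b^2 - b - 6) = b*(b + 1)*(b + 2)*(b - 3)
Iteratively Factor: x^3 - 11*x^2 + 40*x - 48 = (x - 4)*(x^2 - 7*x + 12) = (x - 4)*(x - 3)*(x - 4)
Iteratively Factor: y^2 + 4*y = (y)*(y + 4)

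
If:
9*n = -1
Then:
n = -1/9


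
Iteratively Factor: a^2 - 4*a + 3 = (a - 3)*(a - 1)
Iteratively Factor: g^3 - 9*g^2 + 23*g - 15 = (g - 1)*(g^2 - 8*g + 15) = (g - 3)*(g - 1)*(g - 5)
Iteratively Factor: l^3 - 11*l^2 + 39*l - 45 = (l - 3)*(l^2 - 8*l + 15) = (l - 3)^2*(l - 5)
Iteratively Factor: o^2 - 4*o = (o - 4)*(o)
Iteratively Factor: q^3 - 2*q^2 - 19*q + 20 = (q - 1)*(q^2 - q - 20) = (q - 5)*(q - 1)*(q + 4)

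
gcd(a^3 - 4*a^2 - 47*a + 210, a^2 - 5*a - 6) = a - 6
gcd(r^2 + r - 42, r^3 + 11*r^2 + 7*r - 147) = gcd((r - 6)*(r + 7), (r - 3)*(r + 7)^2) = r + 7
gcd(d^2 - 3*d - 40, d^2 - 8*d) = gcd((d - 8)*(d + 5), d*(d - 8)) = d - 8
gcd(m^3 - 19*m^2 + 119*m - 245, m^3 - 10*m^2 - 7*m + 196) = m^2 - 14*m + 49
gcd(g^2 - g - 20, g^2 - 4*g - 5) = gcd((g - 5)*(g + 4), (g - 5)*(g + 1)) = g - 5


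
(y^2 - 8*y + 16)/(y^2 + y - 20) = (y - 4)/(y + 5)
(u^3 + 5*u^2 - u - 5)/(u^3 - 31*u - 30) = (u - 1)/(u - 6)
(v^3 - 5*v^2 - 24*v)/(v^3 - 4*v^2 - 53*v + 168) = v*(v + 3)/(v^2 + 4*v - 21)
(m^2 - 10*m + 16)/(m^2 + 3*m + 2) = (m^2 - 10*m + 16)/(m^2 + 3*m + 2)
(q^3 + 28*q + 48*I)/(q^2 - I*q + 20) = (q^2 - 4*I*q + 12)/(q - 5*I)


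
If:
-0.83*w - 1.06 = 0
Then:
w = -1.28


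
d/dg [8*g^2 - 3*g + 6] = 16*g - 3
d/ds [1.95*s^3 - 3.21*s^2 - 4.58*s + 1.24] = 5.85*s^2 - 6.42*s - 4.58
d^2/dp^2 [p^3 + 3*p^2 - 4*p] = 6*p + 6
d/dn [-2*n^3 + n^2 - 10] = 2*n*(1 - 3*n)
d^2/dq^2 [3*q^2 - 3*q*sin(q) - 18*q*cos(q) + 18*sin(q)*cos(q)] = 3*q*sin(q) + 18*q*cos(q) + 36*sin(q) - 36*sin(2*q) - 6*cos(q) + 6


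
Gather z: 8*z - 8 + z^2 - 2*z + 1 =z^2 + 6*z - 7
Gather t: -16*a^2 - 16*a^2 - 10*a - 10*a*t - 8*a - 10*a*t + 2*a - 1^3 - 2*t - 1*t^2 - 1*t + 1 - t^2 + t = -32*a^2 - 16*a - 2*t^2 + t*(-20*a - 2)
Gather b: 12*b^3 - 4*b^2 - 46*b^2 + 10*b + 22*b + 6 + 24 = 12*b^3 - 50*b^2 + 32*b + 30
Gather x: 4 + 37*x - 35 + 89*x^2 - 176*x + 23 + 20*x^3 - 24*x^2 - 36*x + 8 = 20*x^3 + 65*x^2 - 175*x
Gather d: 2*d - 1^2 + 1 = 2*d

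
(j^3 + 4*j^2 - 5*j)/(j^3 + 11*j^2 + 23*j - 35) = j/(j + 7)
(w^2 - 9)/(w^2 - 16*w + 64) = (w^2 - 9)/(w^2 - 16*w + 64)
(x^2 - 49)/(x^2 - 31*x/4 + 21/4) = 4*(x + 7)/(4*x - 3)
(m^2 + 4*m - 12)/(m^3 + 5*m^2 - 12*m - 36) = (m - 2)/(m^2 - m - 6)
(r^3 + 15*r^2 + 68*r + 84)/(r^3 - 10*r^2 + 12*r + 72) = (r^2 + 13*r + 42)/(r^2 - 12*r + 36)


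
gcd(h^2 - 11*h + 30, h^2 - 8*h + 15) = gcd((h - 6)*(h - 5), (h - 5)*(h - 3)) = h - 5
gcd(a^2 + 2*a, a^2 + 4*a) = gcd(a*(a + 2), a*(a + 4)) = a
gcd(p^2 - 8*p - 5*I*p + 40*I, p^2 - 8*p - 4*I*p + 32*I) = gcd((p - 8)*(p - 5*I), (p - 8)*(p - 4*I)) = p - 8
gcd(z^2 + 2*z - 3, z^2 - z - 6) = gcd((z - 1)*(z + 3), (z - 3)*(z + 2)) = 1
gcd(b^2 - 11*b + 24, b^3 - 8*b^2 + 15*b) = b - 3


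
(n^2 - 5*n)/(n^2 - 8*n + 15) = n/(n - 3)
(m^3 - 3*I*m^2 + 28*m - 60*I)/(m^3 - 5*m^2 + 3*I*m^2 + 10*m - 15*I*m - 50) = (m - 6*I)/(m - 5)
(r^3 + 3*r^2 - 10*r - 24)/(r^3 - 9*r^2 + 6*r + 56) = (r^2 + r - 12)/(r^2 - 11*r + 28)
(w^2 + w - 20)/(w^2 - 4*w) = (w + 5)/w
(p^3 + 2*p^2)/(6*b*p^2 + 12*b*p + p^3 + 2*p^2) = p/(6*b + p)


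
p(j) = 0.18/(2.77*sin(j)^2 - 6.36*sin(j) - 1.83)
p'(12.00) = 0.25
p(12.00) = 0.08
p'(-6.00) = 0.07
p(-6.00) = -0.05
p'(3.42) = -84.45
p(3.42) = 1.42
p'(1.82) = -0.00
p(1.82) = -0.03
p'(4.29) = -0.02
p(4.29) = 0.03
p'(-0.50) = 0.41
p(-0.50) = 0.10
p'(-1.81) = -0.01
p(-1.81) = 0.03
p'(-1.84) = -0.01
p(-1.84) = 0.03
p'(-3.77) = -0.02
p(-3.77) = -0.04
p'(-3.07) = -0.65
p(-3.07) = -0.13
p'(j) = 0.18*(-5.54*sin(j)*cos(j) + 6.36*cos(j))/(2.77*sin(j)^2 - 6.36*sin(j) - 1.83)^2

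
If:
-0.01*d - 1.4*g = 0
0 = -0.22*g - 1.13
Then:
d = 719.09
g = -5.14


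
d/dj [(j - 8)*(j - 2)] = 2*j - 10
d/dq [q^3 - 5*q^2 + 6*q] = 3*q^2 - 10*q + 6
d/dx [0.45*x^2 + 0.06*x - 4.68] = 0.9*x + 0.06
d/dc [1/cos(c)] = sin(c)/cos(c)^2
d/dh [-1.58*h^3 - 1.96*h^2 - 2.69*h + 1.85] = -4.74*h^2 - 3.92*h - 2.69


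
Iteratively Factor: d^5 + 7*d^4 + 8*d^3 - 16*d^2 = (d + 4)*(d^4 + 3*d^3 - 4*d^2) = d*(d + 4)*(d^3 + 3*d^2 - 4*d) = d*(d + 4)^2*(d^2 - d) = d^2*(d + 4)^2*(d - 1)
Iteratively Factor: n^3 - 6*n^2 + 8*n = (n - 2)*(n^2 - 4*n) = n*(n - 2)*(n - 4)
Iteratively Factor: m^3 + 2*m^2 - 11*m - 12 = (m + 4)*(m^2 - 2*m - 3) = (m - 3)*(m + 4)*(m + 1)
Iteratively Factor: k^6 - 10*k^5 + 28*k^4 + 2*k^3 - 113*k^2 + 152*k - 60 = (k - 5)*(k^5 - 5*k^4 + 3*k^3 + 17*k^2 - 28*k + 12) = (k - 5)*(k + 2)*(k^4 - 7*k^3 + 17*k^2 - 17*k + 6) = (k - 5)*(k - 1)*(k + 2)*(k^3 - 6*k^2 + 11*k - 6) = (k - 5)*(k - 2)*(k - 1)*(k + 2)*(k^2 - 4*k + 3) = (k - 5)*(k - 3)*(k - 2)*(k - 1)*(k + 2)*(k - 1)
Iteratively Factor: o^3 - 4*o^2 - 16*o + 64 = (o - 4)*(o^2 - 16) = (o - 4)*(o + 4)*(o - 4)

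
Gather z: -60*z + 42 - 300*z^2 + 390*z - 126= -300*z^2 + 330*z - 84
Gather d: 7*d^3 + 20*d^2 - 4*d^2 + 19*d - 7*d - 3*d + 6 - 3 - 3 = 7*d^3 + 16*d^2 + 9*d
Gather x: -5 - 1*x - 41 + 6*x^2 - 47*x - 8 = 6*x^2 - 48*x - 54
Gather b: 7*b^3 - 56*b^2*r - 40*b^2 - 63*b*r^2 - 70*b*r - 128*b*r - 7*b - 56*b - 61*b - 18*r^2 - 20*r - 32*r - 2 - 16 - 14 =7*b^3 + b^2*(-56*r - 40) + b*(-63*r^2 - 198*r - 124) - 18*r^2 - 52*r - 32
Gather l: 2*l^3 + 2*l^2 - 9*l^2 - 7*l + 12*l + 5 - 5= 2*l^3 - 7*l^2 + 5*l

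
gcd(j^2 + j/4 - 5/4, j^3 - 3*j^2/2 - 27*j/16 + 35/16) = j^2 + j/4 - 5/4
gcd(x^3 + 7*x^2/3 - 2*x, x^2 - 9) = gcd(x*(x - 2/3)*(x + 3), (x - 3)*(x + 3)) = x + 3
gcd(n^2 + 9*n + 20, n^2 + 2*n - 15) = n + 5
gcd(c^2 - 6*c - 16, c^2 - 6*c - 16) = c^2 - 6*c - 16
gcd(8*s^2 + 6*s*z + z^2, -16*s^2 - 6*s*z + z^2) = 2*s + z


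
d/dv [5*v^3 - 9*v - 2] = 15*v^2 - 9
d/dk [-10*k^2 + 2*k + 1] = 2 - 20*k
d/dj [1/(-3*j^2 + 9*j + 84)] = (2*j - 3)/(3*(-j^2 + 3*j + 28)^2)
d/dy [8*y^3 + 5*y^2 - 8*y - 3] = 24*y^2 + 10*y - 8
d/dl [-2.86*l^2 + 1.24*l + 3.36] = 1.24 - 5.72*l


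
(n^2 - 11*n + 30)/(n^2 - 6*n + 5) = (n - 6)/(n - 1)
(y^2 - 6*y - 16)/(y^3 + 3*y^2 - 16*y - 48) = (y^2 - 6*y - 16)/(y^3 + 3*y^2 - 16*y - 48)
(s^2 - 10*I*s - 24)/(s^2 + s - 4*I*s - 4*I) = (s - 6*I)/(s + 1)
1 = 1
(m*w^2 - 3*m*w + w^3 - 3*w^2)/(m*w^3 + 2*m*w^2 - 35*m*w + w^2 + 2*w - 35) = w*(m*w - 3*m + w^2 - 3*w)/(m*w^3 + 2*m*w^2 - 35*m*w + w^2 + 2*w - 35)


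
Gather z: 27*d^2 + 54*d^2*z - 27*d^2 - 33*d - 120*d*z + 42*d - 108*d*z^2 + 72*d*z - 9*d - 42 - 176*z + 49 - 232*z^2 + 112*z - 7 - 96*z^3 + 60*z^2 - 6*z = -96*z^3 + z^2*(-108*d - 172) + z*(54*d^2 - 48*d - 70)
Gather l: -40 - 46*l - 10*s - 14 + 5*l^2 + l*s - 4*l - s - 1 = 5*l^2 + l*(s - 50) - 11*s - 55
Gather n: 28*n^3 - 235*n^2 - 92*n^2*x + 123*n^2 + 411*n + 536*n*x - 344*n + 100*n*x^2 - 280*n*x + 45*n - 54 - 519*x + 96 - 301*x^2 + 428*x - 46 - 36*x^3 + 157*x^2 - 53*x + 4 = 28*n^3 + n^2*(-92*x - 112) + n*(100*x^2 + 256*x + 112) - 36*x^3 - 144*x^2 - 144*x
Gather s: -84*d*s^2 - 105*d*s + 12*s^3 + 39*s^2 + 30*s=12*s^3 + s^2*(39 - 84*d) + s*(30 - 105*d)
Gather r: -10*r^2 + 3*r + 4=-10*r^2 + 3*r + 4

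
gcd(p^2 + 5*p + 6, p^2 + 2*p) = p + 2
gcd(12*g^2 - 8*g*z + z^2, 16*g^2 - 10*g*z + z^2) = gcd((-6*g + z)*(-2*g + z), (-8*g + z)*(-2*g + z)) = -2*g + z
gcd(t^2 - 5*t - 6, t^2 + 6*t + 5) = t + 1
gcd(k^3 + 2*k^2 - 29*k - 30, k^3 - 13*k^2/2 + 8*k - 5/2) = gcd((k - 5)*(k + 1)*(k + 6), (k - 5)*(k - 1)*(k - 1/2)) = k - 5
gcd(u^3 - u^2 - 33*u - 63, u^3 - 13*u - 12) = u + 3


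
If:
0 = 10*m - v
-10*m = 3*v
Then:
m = 0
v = 0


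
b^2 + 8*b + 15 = (b + 3)*(b + 5)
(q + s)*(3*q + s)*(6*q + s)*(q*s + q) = 18*q^4*s + 18*q^4 + 27*q^3*s^2 + 27*q^3*s + 10*q^2*s^3 + 10*q^2*s^2 + q*s^4 + q*s^3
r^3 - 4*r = r*(r - 2)*(r + 2)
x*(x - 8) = x^2 - 8*x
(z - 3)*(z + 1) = z^2 - 2*z - 3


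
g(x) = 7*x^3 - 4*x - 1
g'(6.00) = 752.00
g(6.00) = 1487.00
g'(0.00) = -4.00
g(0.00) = -1.00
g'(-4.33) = 389.73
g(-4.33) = -551.96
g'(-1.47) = 41.38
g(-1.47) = -17.36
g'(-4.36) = 395.20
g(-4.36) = -563.73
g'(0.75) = 7.81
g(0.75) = -1.05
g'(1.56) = 47.11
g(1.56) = 19.33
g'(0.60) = 3.56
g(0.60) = -1.89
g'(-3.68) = 280.39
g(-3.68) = -335.13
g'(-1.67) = 54.57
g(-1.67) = -26.92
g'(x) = 21*x^2 - 4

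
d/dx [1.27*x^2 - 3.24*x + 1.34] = 2.54*x - 3.24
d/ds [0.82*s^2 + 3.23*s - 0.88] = 1.64*s + 3.23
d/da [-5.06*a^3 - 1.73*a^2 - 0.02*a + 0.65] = -15.18*a^2 - 3.46*a - 0.02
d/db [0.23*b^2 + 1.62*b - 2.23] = 0.46*b + 1.62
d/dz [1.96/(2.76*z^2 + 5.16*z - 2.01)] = (-10.8192*z - 10.1136)/(2.76*z^2 + 5.16*z - 2.01)^2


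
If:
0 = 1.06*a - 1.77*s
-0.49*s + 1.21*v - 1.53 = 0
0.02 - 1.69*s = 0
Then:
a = 0.02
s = 0.01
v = 1.27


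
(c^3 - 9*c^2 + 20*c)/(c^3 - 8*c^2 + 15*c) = (c - 4)/(c - 3)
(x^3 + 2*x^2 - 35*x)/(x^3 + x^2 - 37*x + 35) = x/(x - 1)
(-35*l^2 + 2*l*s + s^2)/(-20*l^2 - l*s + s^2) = (7*l + s)/(4*l + s)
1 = 1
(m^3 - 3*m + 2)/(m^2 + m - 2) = m - 1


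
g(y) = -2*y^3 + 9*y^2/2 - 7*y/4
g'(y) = -6*y^2 + 9*y - 7/4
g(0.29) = -0.18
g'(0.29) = 0.36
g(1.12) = 0.87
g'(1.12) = 0.80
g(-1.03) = 8.76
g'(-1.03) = -17.39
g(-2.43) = 59.52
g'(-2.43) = -59.05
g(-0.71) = 4.23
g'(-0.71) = -11.16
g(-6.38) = 713.72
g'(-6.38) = -303.40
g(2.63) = -9.86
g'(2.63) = -19.58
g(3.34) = -30.16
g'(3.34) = -38.62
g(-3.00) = 99.75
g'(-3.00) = -82.75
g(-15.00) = 7788.75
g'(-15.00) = -1486.75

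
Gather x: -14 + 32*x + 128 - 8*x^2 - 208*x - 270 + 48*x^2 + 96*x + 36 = 40*x^2 - 80*x - 120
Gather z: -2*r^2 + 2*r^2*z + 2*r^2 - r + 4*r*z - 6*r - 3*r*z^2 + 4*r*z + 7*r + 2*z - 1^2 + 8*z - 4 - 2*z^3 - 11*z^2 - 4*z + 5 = -2*z^3 + z^2*(-3*r - 11) + z*(2*r^2 + 8*r + 6)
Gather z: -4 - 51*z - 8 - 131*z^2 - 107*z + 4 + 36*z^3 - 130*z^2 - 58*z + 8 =36*z^3 - 261*z^2 - 216*z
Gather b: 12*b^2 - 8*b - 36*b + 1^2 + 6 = 12*b^2 - 44*b + 7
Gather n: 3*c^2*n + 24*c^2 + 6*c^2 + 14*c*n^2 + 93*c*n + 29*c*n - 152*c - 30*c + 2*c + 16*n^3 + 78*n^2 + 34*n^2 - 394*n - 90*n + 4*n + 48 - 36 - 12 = 30*c^2 - 180*c + 16*n^3 + n^2*(14*c + 112) + n*(3*c^2 + 122*c - 480)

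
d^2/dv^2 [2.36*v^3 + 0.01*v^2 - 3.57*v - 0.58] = 14.16*v + 0.02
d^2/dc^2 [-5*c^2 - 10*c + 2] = -10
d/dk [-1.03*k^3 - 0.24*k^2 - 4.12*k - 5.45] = -3.09*k^2 - 0.48*k - 4.12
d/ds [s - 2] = 1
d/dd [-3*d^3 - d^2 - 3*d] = -9*d^2 - 2*d - 3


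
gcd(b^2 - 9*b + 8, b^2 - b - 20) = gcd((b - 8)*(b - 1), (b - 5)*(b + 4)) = 1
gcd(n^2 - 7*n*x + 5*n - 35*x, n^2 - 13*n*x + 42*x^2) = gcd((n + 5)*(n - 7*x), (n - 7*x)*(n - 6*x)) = -n + 7*x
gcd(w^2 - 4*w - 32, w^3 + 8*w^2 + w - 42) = 1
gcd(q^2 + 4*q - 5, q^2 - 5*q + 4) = q - 1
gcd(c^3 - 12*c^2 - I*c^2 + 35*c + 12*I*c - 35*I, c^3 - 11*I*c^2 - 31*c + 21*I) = c - I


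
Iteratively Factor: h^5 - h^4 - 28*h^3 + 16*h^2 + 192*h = (h)*(h^4 - h^3 - 28*h^2 + 16*h + 192) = h*(h - 4)*(h^3 + 3*h^2 - 16*h - 48) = h*(h - 4)^2*(h^2 + 7*h + 12) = h*(h - 4)^2*(h + 3)*(h + 4)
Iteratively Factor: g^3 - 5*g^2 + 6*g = (g)*(g^2 - 5*g + 6) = g*(g - 2)*(g - 3)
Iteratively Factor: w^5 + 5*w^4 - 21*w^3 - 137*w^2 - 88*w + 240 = (w + 4)*(w^4 + w^3 - 25*w^2 - 37*w + 60) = (w + 3)*(w + 4)*(w^3 - 2*w^2 - 19*w + 20) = (w - 1)*(w + 3)*(w + 4)*(w^2 - w - 20) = (w - 5)*(w - 1)*(w + 3)*(w + 4)*(w + 4)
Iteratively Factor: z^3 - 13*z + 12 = (z - 1)*(z^2 + z - 12) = (z - 1)*(z + 4)*(z - 3)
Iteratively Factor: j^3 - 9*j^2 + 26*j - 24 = (j - 4)*(j^2 - 5*j + 6) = (j - 4)*(j - 2)*(j - 3)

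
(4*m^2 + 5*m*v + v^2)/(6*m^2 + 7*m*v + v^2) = (4*m + v)/(6*m + v)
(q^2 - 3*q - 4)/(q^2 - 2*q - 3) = (q - 4)/(q - 3)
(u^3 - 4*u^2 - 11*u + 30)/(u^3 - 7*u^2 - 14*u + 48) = (u - 5)/(u - 8)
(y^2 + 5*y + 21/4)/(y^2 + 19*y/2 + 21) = (y + 3/2)/(y + 6)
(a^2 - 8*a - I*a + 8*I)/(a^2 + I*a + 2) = (a - 8)/(a + 2*I)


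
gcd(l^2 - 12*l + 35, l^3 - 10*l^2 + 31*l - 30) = l - 5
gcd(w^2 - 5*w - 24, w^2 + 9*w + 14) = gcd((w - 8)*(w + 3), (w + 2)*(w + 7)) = 1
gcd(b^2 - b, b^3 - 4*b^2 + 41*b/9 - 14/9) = b - 1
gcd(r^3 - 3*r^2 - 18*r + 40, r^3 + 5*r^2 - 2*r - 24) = r^2 + 2*r - 8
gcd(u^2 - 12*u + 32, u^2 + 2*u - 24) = u - 4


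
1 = 1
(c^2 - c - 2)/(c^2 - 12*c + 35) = (c^2 - c - 2)/(c^2 - 12*c + 35)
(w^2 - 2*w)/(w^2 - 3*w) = (w - 2)/(w - 3)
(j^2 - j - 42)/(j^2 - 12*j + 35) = (j + 6)/(j - 5)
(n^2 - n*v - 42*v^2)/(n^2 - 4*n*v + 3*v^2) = (n^2 - n*v - 42*v^2)/(n^2 - 4*n*v + 3*v^2)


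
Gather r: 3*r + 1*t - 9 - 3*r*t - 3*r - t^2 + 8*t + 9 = -3*r*t - t^2 + 9*t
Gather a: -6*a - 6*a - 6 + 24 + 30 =48 - 12*a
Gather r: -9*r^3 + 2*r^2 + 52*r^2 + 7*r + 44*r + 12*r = -9*r^3 + 54*r^2 + 63*r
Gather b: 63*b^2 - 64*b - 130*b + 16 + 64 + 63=63*b^2 - 194*b + 143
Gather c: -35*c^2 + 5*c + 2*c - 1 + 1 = -35*c^2 + 7*c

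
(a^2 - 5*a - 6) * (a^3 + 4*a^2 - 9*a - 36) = a^5 - a^4 - 35*a^3 - 15*a^2 + 234*a + 216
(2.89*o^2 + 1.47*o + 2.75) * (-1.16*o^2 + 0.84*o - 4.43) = -3.3524*o^4 + 0.7224*o^3 - 14.7579*o^2 - 4.2021*o - 12.1825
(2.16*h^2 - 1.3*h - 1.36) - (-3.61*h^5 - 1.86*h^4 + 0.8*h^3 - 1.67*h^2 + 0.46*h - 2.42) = 3.61*h^5 + 1.86*h^4 - 0.8*h^3 + 3.83*h^2 - 1.76*h + 1.06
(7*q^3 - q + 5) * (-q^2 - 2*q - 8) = -7*q^5 - 14*q^4 - 55*q^3 - 3*q^2 - 2*q - 40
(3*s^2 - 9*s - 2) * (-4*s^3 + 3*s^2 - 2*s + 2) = -12*s^5 + 45*s^4 - 25*s^3 + 18*s^2 - 14*s - 4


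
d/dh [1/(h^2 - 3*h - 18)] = (3 - 2*h)/(-h^2 + 3*h + 18)^2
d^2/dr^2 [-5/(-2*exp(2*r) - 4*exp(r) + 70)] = 5*(4*(exp(r) + 1)^2*exp(r) - (2*exp(r) + 1)*(exp(2*r) + 2*exp(r) - 35))*exp(r)/(exp(2*r) + 2*exp(r) - 35)^3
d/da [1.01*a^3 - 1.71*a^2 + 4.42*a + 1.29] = 3.03*a^2 - 3.42*a + 4.42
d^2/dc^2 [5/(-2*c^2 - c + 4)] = 10*(4*c^2 + 2*c - (4*c + 1)^2 - 8)/(2*c^2 + c - 4)^3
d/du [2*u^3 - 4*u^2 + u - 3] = 6*u^2 - 8*u + 1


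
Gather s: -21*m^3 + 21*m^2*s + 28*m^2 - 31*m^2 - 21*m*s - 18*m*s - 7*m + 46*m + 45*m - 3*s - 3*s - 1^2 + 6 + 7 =-21*m^3 - 3*m^2 + 84*m + s*(21*m^2 - 39*m - 6) + 12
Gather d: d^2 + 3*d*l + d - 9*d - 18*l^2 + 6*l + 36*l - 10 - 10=d^2 + d*(3*l - 8) - 18*l^2 + 42*l - 20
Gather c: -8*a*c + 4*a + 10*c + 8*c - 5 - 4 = 4*a + c*(18 - 8*a) - 9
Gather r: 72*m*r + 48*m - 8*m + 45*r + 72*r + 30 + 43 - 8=40*m + r*(72*m + 117) + 65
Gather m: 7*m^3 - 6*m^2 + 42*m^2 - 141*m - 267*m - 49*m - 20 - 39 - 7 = 7*m^3 + 36*m^2 - 457*m - 66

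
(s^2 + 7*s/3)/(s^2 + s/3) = (3*s + 7)/(3*s + 1)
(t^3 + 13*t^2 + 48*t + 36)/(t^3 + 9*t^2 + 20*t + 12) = (t + 6)/(t + 2)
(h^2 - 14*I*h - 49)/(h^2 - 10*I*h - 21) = (h - 7*I)/(h - 3*I)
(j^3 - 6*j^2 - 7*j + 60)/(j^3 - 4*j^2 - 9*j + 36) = (j - 5)/(j - 3)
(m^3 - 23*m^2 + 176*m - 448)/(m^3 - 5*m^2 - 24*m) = (m^2 - 15*m + 56)/(m*(m + 3))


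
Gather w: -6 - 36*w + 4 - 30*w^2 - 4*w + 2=-30*w^2 - 40*w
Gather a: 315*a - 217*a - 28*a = 70*a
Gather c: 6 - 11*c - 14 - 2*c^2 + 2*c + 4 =-2*c^2 - 9*c - 4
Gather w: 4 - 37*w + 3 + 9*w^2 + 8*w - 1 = 9*w^2 - 29*w + 6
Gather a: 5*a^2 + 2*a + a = 5*a^2 + 3*a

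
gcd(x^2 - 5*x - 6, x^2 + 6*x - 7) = 1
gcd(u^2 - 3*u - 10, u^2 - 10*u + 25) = u - 5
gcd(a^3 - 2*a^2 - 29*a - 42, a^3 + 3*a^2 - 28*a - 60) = a + 2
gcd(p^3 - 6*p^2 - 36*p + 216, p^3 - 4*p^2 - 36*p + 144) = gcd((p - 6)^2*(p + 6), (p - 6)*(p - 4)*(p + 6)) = p^2 - 36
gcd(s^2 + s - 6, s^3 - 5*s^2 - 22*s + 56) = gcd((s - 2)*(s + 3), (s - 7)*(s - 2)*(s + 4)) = s - 2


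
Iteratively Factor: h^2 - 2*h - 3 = (h + 1)*(h - 3)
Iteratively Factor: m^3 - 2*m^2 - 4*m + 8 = (m - 2)*(m^2 - 4) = (m - 2)^2*(m + 2)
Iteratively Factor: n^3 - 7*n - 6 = (n - 3)*(n^2 + 3*n + 2) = (n - 3)*(n + 2)*(n + 1)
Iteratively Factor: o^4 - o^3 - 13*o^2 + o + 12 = (o + 3)*(o^3 - 4*o^2 - o + 4) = (o - 1)*(o + 3)*(o^2 - 3*o - 4) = (o - 1)*(o + 1)*(o + 3)*(o - 4)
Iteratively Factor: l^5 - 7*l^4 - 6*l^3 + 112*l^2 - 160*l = (l - 4)*(l^4 - 3*l^3 - 18*l^2 + 40*l) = (l - 4)*(l - 2)*(l^3 - l^2 - 20*l) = (l - 5)*(l - 4)*(l - 2)*(l^2 + 4*l) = (l - 5)*(l - 4)*(l - 2)*(l + 4)*(l)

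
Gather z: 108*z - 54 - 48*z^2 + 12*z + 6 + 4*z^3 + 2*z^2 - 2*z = 4*z^3 - 46*z^2 + 118*z - 48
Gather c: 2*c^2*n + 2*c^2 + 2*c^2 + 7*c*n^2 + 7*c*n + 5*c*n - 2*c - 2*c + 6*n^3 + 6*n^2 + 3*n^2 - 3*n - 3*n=c^2*(2*n + 4) + c*(7*n^2 + 12*n - 4) + 6*n^3 + 9*n^2 - 6*n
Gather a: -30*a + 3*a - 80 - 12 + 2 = -27*a - 90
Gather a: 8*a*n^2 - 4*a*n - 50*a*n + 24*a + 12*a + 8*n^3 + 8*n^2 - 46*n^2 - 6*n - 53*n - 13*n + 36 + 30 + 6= a*(8*n^2 - 54*n + 36) + 8*n^3 - 38*n^2 - 72*n + 72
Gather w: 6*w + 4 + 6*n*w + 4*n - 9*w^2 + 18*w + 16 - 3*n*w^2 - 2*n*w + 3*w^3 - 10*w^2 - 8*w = 4*n + 3*w^3 + w^2*(-3*n - 19) + w*(4*n + 16) + 20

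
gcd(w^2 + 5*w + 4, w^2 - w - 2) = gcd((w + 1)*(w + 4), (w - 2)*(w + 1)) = w + 1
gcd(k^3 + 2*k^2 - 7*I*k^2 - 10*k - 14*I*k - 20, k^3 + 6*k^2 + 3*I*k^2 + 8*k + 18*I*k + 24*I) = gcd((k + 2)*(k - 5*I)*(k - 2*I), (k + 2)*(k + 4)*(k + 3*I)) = k + 2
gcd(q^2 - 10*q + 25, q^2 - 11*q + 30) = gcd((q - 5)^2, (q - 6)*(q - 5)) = q - 5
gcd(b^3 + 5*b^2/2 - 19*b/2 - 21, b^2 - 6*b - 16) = b + 2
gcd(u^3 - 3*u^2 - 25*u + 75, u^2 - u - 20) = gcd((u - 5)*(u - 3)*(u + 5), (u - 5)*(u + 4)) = u - 5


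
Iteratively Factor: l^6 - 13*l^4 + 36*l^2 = (l - 2)*(l^5 + 2*l^4 - 9*l^3 - 18*l^2) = l*(l - 2)*(l^4 + 2*l^3 - 9*l^2 - 18*l) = l*(l - 3)*(l - 2)*(l^3 + 5*l^2 + 6*l) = l*(l - 3)*(l - 2)*(l + 3)*(l^2 + 2*l) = l^2*(l - 3)*(l - 2)*(l + 3)*(l + 2)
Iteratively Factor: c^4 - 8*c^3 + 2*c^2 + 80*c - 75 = (c + 3)*(c^3 - 11*c^2 + 35*c - 25) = (c - 1)*(c + 3)*(c^2 - 10*c + 25) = (c - 5)*(c - 1)*(c + 3)*(c - 5)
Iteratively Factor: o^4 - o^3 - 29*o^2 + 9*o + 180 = (o + 3)*(o^3 - 4*o^2 - 17*o + 60) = (o - 3)*(o + 3)*(o^2 - o - 20) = (o - 3)*(o + 3)*(o + 4)*(o - 5)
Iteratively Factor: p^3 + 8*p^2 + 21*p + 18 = (p + 3)*(p^2 + 5*p + 6) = (p + 2)*(p + 3)*(p + 3)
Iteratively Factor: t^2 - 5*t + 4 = (t - 4)*(t - 1)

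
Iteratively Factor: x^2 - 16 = (x + 4)*(x - 4)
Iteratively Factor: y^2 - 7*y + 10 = (y - 5)*(y - 2)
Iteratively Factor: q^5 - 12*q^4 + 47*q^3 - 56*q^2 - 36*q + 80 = (q - 2)*(q^4 - 10*q^3 + 27*q^2 - 2*q - 40) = (q - 5)*(q - 2)*(q^3 - 5*q^2 + 2*q + 8) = (q - 5)*(q - 2)*(q + 1)*(q^2 - 6*q + 8) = (q - 5)*(q - 2)^2*(q + 1)*(q - 4)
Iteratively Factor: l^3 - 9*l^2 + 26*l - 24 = (l - 2)*(l^2 - 7*l + 12) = (l - 3)*(l - 2)*(l - 4)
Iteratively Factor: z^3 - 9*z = (z)*(z^2 - 9) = z*(z + 3)*(z - 3)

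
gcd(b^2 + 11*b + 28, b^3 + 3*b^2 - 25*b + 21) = b + 7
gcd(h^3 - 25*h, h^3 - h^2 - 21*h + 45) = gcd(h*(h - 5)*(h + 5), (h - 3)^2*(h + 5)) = h + 5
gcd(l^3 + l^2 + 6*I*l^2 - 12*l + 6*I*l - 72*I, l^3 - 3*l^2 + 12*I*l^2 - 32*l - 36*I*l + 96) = l - 3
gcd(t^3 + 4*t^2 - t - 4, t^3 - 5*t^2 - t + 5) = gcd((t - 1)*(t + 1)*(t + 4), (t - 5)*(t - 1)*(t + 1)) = t^2 - 1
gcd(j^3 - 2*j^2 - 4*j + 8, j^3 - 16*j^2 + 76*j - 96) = j - 2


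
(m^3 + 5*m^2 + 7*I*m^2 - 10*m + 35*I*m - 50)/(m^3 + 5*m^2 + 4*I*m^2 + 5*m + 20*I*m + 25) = (m + 2*I)/(m - I)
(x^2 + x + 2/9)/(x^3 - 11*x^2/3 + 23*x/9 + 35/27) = 3*(3*x + 2)/(9*x^2 - 36*x + 35)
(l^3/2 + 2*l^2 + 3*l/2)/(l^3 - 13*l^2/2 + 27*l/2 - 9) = l*(l^2 + 4*l + 3)/(2*l^3 - 13*l^2 + 27*l - 18)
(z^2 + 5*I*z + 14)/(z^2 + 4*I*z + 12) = (z + 7*I)/(z + 6*I)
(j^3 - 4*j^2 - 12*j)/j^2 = j - 4 - 12/j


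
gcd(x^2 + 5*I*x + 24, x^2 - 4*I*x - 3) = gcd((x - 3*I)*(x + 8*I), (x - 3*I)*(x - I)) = x - 3*I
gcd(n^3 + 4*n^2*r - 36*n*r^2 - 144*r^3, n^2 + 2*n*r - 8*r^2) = n + 4*r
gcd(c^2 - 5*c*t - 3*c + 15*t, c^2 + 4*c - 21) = c - 3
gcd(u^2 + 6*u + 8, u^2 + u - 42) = 1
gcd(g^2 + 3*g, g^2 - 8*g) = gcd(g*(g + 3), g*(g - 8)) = g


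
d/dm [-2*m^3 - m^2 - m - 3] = -6*m^2 - 2*m - 1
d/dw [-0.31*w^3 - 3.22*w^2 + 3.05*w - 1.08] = -0.93*w^2 - 6.44*w + 3.05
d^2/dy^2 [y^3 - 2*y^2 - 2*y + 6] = 6*y - 4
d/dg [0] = 0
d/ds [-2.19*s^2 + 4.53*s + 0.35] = 4.53 - 4.38*s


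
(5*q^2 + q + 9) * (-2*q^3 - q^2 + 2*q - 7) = -10*q^5 - 7*q^4 - 9*q^3 - 42*q^2 + 11*q - 63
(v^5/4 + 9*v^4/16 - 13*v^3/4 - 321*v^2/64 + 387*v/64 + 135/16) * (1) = v^5/4 + 9*v^4/16 - 13*v^3/4 - 321*v^2/64 + 387*v/64 + 135/16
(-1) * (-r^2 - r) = r^2 + r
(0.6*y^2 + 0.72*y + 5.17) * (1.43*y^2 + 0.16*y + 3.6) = 0.858*y^4 + 1.1256*y^3 + 9.6683*y^2 + 3.4192*y + 18.612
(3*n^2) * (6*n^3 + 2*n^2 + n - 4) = 18*n^5 + 6*n^4 + 3*n^3 - 12*n^2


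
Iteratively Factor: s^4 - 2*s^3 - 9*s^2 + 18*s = (s - 2)*(s^3 - 9*s) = s*(s - 2)*(s^2 - 9) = s*(s - 2)*(s + 3)*(s - 3)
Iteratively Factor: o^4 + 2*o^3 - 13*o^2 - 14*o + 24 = (o - 1)*(o^3 + 3*o^2 - 10*o - 24) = (o - 1)*(o + 4)*(o^2 - o - 6) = (o - 3)*(o - 1)*(o + 4)*(o + 2)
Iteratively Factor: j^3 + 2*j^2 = (j)*(j^2 + 2*j) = j*(j + 2)*(j)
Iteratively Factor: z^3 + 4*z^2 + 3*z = (z + 1)*(z^2 + 3*z) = z*(z + 1)*(z + 3)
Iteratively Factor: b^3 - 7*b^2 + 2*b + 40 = (b - 4)*(b^2 - 3*b - 10) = (b - 5)*(b - 4)*(b + 2)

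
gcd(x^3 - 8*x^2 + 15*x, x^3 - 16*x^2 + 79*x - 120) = x^2 - 8*x + 15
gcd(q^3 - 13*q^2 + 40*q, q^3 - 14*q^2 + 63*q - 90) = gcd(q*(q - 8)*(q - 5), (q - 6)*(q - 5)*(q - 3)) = q - 5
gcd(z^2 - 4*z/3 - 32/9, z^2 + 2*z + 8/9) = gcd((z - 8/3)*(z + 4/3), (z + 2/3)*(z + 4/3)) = z + 4/3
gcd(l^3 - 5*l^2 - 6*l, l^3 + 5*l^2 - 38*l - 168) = l - 6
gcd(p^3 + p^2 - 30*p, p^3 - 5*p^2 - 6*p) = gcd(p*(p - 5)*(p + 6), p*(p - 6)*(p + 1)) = p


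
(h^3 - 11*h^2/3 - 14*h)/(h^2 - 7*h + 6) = h*(3*h + 7)/(3*(h - 1))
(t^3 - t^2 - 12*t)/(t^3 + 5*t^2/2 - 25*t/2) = 2*(t^2 - t - 12)/(2*t^2 + 5*t - 25)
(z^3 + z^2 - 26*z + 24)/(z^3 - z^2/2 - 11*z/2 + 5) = 2*(z^2 + 2*z - 24)/(2*z^2 + z - 10)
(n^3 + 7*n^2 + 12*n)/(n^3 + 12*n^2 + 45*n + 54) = n*(n + 4)/(n^2 + 9*n + 18)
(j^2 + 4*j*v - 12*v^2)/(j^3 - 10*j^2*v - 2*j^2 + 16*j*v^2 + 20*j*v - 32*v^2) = (-j - 6*v)/(-j^2 + 8*j*v + 2*j - 16*v)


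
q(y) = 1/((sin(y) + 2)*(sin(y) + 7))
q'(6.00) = -0.06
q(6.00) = 0.09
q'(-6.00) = -0.03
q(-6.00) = 0.06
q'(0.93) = -0.01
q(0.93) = 0.05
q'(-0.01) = -0.05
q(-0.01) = 0.07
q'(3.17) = 0.05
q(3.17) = 0.07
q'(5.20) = -0.07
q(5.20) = 0.15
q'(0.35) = -0.03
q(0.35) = 0.06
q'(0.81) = -0.02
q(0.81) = 0.05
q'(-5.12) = -0.01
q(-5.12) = 0.04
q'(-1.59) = 0.00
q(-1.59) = 0.17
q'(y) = -cos(y)/((sin(y) + 2)*(sin(y) + 7)^2) - cos(y)/((sin(y) + 2)^2*(sin(y) + 7))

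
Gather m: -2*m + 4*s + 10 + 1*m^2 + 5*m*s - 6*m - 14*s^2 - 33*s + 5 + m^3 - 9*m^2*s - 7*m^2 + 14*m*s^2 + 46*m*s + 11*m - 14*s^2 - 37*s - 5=m^3 + m^2*(-9*s - 6) + m*(14*s^2 + 51*s + 3) - 28*s^2 - 66*s + 10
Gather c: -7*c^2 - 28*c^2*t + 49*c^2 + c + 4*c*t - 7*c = c^2*(42 - 28*t) + c*(4*t - 6)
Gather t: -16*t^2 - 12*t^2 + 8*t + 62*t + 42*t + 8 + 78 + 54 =-28*t^2 + 112*t + 140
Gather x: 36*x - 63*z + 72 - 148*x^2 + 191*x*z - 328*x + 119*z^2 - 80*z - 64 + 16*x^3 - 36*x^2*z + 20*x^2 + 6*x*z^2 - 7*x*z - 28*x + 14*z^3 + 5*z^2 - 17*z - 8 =16*x^3 + x^2*(-36*z - 128) + x*(6*z^2 + 184*z - 320) + 14*z^3 + 124*z^2 - 160*z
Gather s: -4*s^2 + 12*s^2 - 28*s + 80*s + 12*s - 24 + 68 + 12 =8*s^2 + 64*s + 56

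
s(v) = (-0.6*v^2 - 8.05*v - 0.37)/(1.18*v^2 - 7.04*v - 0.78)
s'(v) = (7.04 - 2.36*v)*(-0.6*v^2 - 8.05*v - 0.37)/(1.18*v^2 - 7.04*v - 0.78)^2 + (-1.2*v - 8.05)/(1.18*v^2 - 7.04*v - 0.78)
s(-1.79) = 0.78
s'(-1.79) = 0.18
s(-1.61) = 0.81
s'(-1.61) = 0.20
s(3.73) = 3.65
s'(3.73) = 1.78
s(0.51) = 1.14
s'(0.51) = 0.49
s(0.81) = 1.28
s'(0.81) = 0.43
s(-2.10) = 0.72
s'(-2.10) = 0.16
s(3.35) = 3.06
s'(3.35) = 1.32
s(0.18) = 0.92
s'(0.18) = 1.10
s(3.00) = 2.65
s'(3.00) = 1.04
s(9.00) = -3.86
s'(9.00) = 1.14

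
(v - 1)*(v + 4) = v^2 + 3*v - 4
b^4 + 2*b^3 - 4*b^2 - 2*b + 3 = (b - 1)^2*(b + 1)*(b + 3)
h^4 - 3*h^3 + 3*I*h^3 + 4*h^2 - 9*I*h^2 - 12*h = h*(h - 3)*(h - I)*(h + 4*I)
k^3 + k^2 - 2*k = k*(k - 1)*(k + 2)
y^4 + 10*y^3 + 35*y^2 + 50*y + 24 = (y + 1)*(y + 2)*(y + 3)*(y + 4)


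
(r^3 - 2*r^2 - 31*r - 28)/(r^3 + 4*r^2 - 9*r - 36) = (r^2 - 6*r - 7)/(r^2 - 9)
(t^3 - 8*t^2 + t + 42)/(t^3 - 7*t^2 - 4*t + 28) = (t - 3)/(t - 2)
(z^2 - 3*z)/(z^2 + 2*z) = (z - 3)/(z + 2)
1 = 1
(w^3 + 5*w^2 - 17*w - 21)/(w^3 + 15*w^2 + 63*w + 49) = (w - 3)/(w + 7)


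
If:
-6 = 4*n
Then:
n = -3/2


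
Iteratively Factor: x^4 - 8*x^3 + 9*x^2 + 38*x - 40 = (x - 5)*(x^3 - 3*x^2 - 6*x + 8) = (x - 5)*(x - 4)*(x^2 + x - 2) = (x - 5)*(x - 4)*(x - 1)*(x + 2)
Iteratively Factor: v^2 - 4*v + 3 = (v - 1)*(v - 3)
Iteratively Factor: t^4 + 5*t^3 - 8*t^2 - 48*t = (t - 3)*(t^3 + 8*t^2 + 16*t) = t*(t - 3)*(t^2 + 8*t + 16) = t*(t - 3)*(t + 4)*(t + 4)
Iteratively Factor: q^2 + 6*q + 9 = (q + 3)*(q + 3)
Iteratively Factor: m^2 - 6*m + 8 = (m - 2)*(m - 4)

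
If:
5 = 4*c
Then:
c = 5/4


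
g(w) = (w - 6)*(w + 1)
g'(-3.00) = -11.00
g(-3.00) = 18.00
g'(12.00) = 19.00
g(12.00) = 78.00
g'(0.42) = -4.16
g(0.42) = -7.92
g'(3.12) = 1.24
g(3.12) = -11.87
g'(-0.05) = -5.10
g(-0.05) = -5.75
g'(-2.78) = -10.56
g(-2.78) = 15.63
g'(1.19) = -2.62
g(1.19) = -10.53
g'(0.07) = -4.86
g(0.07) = -6.35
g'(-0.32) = -5.64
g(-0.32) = -4.30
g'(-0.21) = -5.42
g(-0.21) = -4.91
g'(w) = 2*w - 5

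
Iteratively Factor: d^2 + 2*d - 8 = (d - 2)*(d + 4)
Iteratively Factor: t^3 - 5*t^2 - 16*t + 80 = (t - 5)*(t^2 - 16) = (t - 5)*(t - 4)*(t + 4)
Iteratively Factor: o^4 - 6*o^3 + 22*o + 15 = (o - 3)*(o^3 - 3*o^2 - 9*o - 5) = (o - 3)*(o + 1)*(o^2 - 4*o - 5) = (o - 3)*(o + 1)^2*(o - 5)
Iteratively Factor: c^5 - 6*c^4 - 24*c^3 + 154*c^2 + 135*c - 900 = (c - 5)*(c^4 - c^3 - 29*c^2 + 9*c + 180) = (c - 5)^2*(c^3 + 4*c^2 - 9*c - 36) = (c - 5)^2*(c - 3)*(c^2 + 7*c + 12) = (c - 5)^2*(c - 3)*(c + 3)*(c + 4)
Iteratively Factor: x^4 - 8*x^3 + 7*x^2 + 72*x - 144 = (x - 3)*(x^3 - 5*x^2 - 8*x + 48) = (x - 4)*(x - 3)*(x^2 - x - 12) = (x - 4)*(x - 3)*(x + 3)*(x - 4)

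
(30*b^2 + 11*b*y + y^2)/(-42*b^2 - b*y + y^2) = (5*b + y)/(-7*b + y)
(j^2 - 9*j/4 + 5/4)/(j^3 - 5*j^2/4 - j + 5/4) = 1/(j + 1)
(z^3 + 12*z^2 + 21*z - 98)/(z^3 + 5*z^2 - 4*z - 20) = (z^2 + 14*z + 49)/(z^2 + 7*z + 10)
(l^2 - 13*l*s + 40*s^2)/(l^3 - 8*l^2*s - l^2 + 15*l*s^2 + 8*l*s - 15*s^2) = (-l + 8*s)/(-l^2 + 3*l*s + l - 3*s)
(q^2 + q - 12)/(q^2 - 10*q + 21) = (q + 4)/(q - 7)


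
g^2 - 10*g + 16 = (g - 8)*(g - 2)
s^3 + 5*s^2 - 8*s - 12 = (s - 2)*(s + 1)*(s + 6)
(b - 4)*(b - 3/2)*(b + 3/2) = b^3 - 4*b^2 - 9*b/4 + 9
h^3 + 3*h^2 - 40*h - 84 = (h - 6)*(h + 2)*(h + 7)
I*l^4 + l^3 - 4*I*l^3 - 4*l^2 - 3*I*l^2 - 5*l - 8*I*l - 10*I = (l - 5)*(l - 2*I)*(l + I)*(I*l + I)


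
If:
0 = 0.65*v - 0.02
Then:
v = 0.03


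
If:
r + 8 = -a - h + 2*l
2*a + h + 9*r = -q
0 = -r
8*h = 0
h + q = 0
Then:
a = 0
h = 0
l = 4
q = 0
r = 0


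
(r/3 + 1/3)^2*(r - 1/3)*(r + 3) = r^4/9 + 14*r^3/27 + 16*r^2/27 + 2*r/27 - 1/9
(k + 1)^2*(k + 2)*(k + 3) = k^4 + 7*k^3 + 17*k^2 + 17*k + 6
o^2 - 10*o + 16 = (o - 8)*(o - 2)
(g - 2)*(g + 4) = g^2 + 2*g - 8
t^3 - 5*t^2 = t^2*(t - 5)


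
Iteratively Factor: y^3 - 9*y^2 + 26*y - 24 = (y - 3)*(y^2 - 6*y + 8) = (y - 3)*(y - 2)*(y - 4)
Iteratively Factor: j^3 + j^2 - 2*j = (j - 1)*(j^2 + 2*j) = j*(j - 1)*(j + 2)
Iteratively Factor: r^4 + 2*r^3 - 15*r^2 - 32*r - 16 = (r + 1)*(r^3 + r^2 - 16*r - 16) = (r + 1)*(r + 4)*(r^2 - 3*r - 4) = (r - 4)*(r + 1)*(r + 4)*(r + 1)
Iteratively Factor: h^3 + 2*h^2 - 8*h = (h + 4)*(h^2 - 2*h) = (h - 2)*(h + 4)*(h)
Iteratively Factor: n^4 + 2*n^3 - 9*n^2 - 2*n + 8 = (n - 2)*(n^3 + 4*n^2 - n - 4) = (n - 2)*(n + 4)*(n^2 - 1) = (n - 2)*(n - 1)*(n + 4)*(n + 1)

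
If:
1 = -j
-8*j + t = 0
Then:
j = -1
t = -8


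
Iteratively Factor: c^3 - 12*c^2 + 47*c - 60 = (c - 4)*(c^2 - 8*c + 15) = (c - 5)*(c - 4)*(c - 3)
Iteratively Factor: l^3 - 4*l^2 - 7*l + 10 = (l + 2)*(l^2 - 6*l + 5) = (l - 5)*(l + 2)*(l - 1)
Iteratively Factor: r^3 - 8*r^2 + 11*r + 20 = (r - 4)*(r^2 - 4*r - 5) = (r - 5)*(r - 4)*(r + 1)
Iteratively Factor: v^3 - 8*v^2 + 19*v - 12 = (v - 1)*(v^2 - 7*v + 12) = (v - 3)*(v - 1)*(v - 4)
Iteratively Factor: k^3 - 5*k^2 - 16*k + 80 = (k + 4)*(k^2 - 9*k + 20) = (k - 4)*(k + 4)*(k - 5)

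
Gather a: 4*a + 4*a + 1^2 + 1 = 8*a + 2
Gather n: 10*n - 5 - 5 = 10*n - 10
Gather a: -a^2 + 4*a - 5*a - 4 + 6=-a^2 - a + 2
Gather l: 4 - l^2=4 - l^2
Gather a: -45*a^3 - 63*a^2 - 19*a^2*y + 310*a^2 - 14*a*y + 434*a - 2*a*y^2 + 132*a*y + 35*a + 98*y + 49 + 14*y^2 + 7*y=-45*a^3 + a^2*(247 - 19*y) + a*(-2*y^2 + 118*y + 469) + 14*y^2 + 105*y + 49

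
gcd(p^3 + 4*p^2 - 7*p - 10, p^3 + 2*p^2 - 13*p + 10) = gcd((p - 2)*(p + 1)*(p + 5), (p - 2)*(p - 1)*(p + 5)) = p^2 + 3*p - 10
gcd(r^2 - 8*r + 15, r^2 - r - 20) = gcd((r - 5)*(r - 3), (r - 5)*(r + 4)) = r - 5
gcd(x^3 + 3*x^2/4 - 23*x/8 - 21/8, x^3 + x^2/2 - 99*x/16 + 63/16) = x - 7/4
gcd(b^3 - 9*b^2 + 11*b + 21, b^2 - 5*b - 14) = b - 7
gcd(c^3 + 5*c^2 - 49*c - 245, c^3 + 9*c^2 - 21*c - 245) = c + 7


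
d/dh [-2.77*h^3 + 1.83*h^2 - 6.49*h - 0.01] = -8.31*h^2 + 3.66*h - 6.49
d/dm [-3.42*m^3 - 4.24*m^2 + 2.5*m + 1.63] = -10.26*m^2 - 8.48*m + 2.5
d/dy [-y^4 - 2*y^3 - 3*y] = -4*y^3 - 6*y^2 - 3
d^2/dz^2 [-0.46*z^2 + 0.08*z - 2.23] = -0.920000000000000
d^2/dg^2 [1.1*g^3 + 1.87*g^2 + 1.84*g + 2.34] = 6.6*g + 3.74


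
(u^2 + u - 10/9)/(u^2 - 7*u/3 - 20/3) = (u - 2/3)/(u - 4)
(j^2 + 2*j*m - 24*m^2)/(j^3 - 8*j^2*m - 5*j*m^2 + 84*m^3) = (j + 6*m)/(j^2 - 4*j*m - 21*m^2)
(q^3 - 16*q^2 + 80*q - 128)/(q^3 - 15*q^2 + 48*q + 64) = (q^2 - 8*q + 16)/(q^2 - 7*q - 8)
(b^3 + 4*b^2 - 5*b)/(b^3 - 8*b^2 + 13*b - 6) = b*(b + 5)/(b^2 - 7*b + 6)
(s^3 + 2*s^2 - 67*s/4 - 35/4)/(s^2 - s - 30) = (s^2 - 3*s - 7/4)/(s - 6)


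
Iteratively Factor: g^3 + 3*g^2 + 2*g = (g + 1)*(g^2 + 2*g) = (g + 1)*(g + 2)*(g)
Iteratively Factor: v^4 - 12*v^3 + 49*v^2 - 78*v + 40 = (v - 2)*(v^3 - 10*v^2 + 29*v - 20) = (v - 4)*(v - 2)*(v^2 - 6*v + 5) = (v - 5)*(v - 4)*(v - 2)*(v - 1)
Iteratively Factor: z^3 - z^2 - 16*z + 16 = (z - 1)*(z^2 - 16) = (z - 4)*(z - 1)*(z + 4)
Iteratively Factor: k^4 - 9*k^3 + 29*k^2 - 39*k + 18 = (k - 3)*(k^3 - 6*k^2 + 11*k - 6) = (k - 3)*(k - 1)*(k^2 - 5*k + 6) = (k - 3)*(k - 2)*(k - 1)*(k - 3)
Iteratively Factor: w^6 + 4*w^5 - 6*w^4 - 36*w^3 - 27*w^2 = (w - 3)*(w^5 + 7*w^4 + 15*w^3 + 9*w^2) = w*(w - 3)*(w^4 + 7*w^3 + 15*w^2 + 9*w) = w^2*(w - 3)*(w^3 + 7*w^2 + 15*w + 9) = w^2*(w - 3)*(w + 3)*(w^2 + 4*w + 3) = w^2*(w - 3)*(w + 3)^2*(w + 1)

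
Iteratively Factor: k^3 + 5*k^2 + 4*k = (k + 4)*(k^2 + k) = (k + 1)*(k + 4)*(k)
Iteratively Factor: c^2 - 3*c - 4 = (c + 1)*(c - 4)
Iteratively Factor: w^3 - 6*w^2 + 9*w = (w - 3)*(w^2 - 3*w) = w*(w - 3)*(w - 3)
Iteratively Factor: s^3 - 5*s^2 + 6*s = (s - 2)*(s^2 - 3*s) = (s - 3)*(s - 2)*(s)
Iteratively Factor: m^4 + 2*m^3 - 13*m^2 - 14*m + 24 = (m + 4)*(m^3 - 2*m^2 - 5*m + 6) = (m + 2)*(m + 4)*(m^2 - 4*m + 3) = (m - 3)*(m + 2)*(m + 4)*(m - 1)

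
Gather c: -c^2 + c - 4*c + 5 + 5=-c^2 - 3*c + 10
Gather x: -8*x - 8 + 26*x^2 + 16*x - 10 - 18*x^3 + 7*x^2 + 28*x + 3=-18*x^3 + 33*x^2 + 36*x - 15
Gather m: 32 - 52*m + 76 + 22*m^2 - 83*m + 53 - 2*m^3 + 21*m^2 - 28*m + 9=-2*m^3 + 43*m^2 - 163*m + 170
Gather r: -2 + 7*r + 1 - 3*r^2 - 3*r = -3*r^2 + 4*r - 1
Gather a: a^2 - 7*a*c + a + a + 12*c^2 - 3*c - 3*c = a^2 + a*(2 - 7*c) + 12*c^2 - 6*c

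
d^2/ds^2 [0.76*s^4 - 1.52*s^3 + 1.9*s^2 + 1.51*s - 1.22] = 9.12*s^2 - 9.12*s + 3.8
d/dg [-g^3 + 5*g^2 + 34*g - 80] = -3*g^2 + 10*g + 34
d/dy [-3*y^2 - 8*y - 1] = -6*y - 8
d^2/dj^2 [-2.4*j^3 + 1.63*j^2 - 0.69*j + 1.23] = 3.26 - 14.4*j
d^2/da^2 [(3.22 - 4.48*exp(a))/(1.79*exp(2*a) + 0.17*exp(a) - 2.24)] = (-14.354368*exp(4*a) + 42.632072*exp(3*a) - 104.83851*exp(2*a) + 50.030722*exp(a) - 21.252672)*exp(a)/(5.735339*exp(6*a) + 1.634091*exp(5*a) - 21.376359*exp(4*a) - 4.084879*exp(3*a) + 26.750304*exp(2*a) + 2.558976*exp(a) - 11.239424)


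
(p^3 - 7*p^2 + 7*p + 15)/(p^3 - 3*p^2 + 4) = (p^2 - 8*p + 15)/(p^2 - 4*p + 4)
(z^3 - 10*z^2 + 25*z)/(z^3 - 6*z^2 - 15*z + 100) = z/(z + 4)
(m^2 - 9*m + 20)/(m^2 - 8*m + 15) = (m - 4)/(m - 3)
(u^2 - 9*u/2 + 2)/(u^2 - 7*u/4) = 2*(2*u^2 - 9*u + 4)/(u*(4*u - 7))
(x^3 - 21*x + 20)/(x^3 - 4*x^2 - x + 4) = (x + 5)/(x + 1)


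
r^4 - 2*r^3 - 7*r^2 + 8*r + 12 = (r - 3)*(r - 2)*(r + 1)*(r + 2)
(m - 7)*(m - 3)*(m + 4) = m^3 - 6*m^2 - 19*m + 84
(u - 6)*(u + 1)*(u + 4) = u^3 - u^2 - 26*u - 24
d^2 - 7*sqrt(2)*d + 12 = (d - 6*sqrt(2))*(d - sqrt(2))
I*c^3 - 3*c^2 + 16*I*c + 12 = (c - 2*I)*(c + 6*I)*(I*c + 1)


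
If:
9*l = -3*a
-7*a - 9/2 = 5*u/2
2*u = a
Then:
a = -6/11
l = 2/11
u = -3/11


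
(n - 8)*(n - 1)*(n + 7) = n^3 - 2*n^2 - 55*n + 56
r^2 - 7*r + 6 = (r - 6)*(r - 1)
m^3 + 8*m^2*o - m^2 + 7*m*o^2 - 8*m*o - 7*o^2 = (m - 1)*(m + o)*(m + 7*o)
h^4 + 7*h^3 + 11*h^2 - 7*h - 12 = (h - 1)*(h + 1)*(h + 3)*(h + 4)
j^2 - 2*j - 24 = (j - 6)*(j + 4)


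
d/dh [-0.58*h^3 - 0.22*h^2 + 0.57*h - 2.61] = -1.74*h^2 - 0.44*h + 0.57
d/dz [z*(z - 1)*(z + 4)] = 3*z^2 + 6*z - 4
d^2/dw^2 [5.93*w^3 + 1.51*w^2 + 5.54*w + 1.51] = 35.58*w + 3.02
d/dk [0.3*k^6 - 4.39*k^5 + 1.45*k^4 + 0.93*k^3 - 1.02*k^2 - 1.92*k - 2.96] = 1.8*k^5 - 21.95*k^4 + 5.8*k^3 + 2.79*k^2 - 2.04*k - 1.92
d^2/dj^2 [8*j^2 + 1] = 16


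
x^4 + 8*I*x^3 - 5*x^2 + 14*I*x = x*(x - I)*(x + 2*I)*(x + 7*I)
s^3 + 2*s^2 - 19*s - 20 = (s - 4)*(s + 1)*(s + 5)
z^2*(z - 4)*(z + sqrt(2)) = z^4 - 4*z^3 + sqrt(2)*z^3 - 4*sqrt(2)*z^2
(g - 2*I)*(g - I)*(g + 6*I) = g^3 + 3*I*g^2 + 16*g - 12*I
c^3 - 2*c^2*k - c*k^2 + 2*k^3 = (c - 2*k)*(c - k)*(c + k)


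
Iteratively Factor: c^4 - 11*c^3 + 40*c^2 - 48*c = (c - 3)*(c^3 - 8*c^2 + 16*c) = c*(c - 3)*(c^2 - 8*c + 16) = c*(c - 4)*(c - 3)*(c - 4)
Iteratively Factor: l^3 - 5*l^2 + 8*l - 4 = (l - 2)*(l^2 - 3*l + 2) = (l - 2)*(l - 1)*(l - 2)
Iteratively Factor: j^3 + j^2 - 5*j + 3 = (j - 1)*(j^2 + 2*j - 3) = (j - 1)*(j + 3)*(j - 1)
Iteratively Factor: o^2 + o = (o)*(o + 1)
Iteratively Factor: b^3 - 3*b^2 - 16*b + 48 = (b - 4)*(b^2 + b - 12) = (b - 4)*(b + 4)*(b - 3)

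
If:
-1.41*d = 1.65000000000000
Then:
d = -1.17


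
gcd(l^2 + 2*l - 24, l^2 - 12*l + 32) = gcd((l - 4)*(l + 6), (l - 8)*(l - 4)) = l - 4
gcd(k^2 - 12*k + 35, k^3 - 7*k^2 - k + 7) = k - 7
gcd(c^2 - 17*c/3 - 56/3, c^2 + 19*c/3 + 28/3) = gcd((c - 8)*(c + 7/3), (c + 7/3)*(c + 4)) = c + 7/3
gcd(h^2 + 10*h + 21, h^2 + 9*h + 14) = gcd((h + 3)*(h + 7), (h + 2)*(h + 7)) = h + 7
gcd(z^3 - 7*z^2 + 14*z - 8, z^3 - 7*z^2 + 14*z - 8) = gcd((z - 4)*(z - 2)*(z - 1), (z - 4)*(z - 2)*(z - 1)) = z^3 - 7*z^2 + 14*z - 8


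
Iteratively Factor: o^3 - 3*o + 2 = (o + 2)*(o^2 - 2*o + 1) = (o - 1)*(o + 2)*(o - 1)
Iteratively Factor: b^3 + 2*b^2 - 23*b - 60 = (b + 4)*(b^2 - 2*b - 15) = (b + 3)*(b + 4)*(b - 5)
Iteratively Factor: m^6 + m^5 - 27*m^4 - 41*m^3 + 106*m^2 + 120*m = (m)*(m^5 + m^4 - 27*m^3 - 41*m^2 + 106*m + 120) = m*(m - 5)*(m^4 + 6*m^3 + 3*m^2 - 26*m - 24) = m*(m - 5)*(m + 1)*(m^3 + 5*m^2 - 2*m - 24) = m*(m - 5)*(m + 1)*(m + 3)*(m^2 + 2*m - 8) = m*(m - 5)*(m - 2)*(m + 1)*(m + 3)*(m + 4)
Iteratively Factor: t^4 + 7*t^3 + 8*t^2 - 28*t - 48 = (t + 4)*(t^3 + 3*t^2 - 4*t - 12) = (t + 3)*(t + 4)*(t^2 - 4) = (t + 2)*(t + 3)*(t + 4)*(t - 2)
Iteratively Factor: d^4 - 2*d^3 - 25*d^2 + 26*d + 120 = (d + 2)*(d^3 - 4*d^2 - 17*d + 60) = (d - 5)*(d + 2)*(d^2 + d - 12) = (d - 5)*(d - 3)*(d + 2)*(d + 4)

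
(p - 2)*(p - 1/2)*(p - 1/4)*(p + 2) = p^4 - 3*p^3/4 - 31*p^2/8 + 3*p - 1/2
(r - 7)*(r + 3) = r^2 - 4*r - 21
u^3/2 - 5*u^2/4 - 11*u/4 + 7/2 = (u/2 + 1)*(u - 7/2)*(u - 1)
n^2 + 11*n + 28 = (n + 4)*(n + 7)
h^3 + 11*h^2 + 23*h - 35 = (h - 1)*(h + 5)*(h + 7)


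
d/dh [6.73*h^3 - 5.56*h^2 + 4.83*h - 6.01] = 20.19*h^2 - 11.12*h + 4.83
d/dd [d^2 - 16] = 2*d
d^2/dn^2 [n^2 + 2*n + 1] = 2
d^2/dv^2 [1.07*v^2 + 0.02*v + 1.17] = 2.14000000000000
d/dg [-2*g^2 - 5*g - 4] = -4*g - 5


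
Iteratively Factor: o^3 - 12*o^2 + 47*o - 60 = (o - 3)*(o^2 - 9*o + 20) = (o - 5)*(o - 3)*(o - 4)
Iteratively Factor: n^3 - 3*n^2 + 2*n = (n)*(n^2 - 3*n + 2) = n*(n - 1)*(n - 2)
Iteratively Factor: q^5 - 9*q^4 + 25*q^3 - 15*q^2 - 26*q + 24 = (q - 2)*(q^4 - 7*q^3 + 11*q^2 + 7*q - 12) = (q - 4)*(q - 2)*(q^3 - 3*q^2 - q + 3) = (q - 4)*(q - 2)*(q + 1)*(q^2 - 4*q + 3) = (q - 4)*(q - 2)*(q - 1)*(q + 1)*(q - 3)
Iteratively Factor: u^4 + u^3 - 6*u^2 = (u)*(u^3 + u^2 - 6*u) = u^2*(u^2 + u - 6) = u^2*(u - 2)*(u + 3)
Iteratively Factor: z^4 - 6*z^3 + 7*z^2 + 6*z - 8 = (z - 1)*(z^3 - 5*z^2 + 2*z + 8) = (z - 1)*(z + 1)*(z^2 - 6*z + 8) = (z - 2)*(z - 1)*(z + 1)*(z - 4)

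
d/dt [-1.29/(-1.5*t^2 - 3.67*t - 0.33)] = (-3.87*t - 4.7343)/(1.5*t^2 + 3.67*t + 0.33)^2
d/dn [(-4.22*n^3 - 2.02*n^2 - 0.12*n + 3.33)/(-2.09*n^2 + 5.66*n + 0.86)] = (8.8198*n^4 - 47.7704*n^3 - 22.5716*n^2 + 10.445*n - 18.951)/(4.3681*n^4 - 23.6588*n^3 + 28.4408*n^2 + 9.7352*n + 0.7396)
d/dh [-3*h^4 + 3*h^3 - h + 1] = -12*h^3 + 9*h^2 - 1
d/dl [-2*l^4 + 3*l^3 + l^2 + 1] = l*(-8*l^2 + 9*l + 2)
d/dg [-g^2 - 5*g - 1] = -2*g - 5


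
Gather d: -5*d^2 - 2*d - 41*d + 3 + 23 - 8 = -5*d^2 - 43*d + 18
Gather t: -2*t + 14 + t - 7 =7 - t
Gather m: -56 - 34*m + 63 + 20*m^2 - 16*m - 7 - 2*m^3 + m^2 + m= -2*m^3 + 21*m^2 - 49*m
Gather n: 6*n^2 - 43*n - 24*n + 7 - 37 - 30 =6*n^2 - 67*n - 60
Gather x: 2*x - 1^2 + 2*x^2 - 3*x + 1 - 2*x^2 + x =0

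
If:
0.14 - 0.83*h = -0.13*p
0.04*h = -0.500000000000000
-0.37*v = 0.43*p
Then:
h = -12.50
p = -80.88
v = 94.00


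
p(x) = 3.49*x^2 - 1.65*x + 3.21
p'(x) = 6.98*x - 1.65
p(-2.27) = 24.94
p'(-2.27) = -17.49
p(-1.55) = 14.15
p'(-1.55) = -12.47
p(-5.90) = 134.43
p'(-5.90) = -42.83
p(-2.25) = 24.59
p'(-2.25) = -17.36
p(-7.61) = 217.88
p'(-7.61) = -54.77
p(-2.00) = 20.47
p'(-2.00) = -15.61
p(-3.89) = 62.44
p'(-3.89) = -28.80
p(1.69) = 10.39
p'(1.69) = 10.15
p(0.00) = 3.21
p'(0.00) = -1.65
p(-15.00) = 813.21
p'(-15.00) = -106.35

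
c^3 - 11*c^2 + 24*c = c*(c - 8)*(c - 3)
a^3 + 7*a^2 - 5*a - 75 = (a - 3)*(a + 5)^2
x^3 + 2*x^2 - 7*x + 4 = (x - 1)^2*(x + 4)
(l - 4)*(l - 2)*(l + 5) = l^3 - l^2 - 22*l + 40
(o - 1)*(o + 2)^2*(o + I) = o^4 + 3*o^3 + I*o^3 + 3*I*o^2 - 4*o - 4*I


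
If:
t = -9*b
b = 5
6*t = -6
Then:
No Solution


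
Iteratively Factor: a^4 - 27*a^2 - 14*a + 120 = (a + 4)*(a^3 - 4*a^2 - 11*a + 30) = (a - 2)*(a + 4)*(a^2 - 2*a - 15) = (a - 2)*(a + 3)*(a + 4)*(a - 5)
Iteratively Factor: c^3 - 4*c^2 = (c)*(c^2 - 4*c) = c^2*(c - 4)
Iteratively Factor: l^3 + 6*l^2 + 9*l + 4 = (l + 4)*(l^2 + 2*l + 1) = (l + 1)*(l + 4)*(l + 1)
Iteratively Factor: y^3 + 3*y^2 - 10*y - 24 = (y + 2)*(y^2 + y - 12) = (y - 3)*(y + 2)*(y + 4)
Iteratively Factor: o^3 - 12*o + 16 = (o - 2)*(o^2 + 2*o - 8) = (o - 2)*(o + 4)*(o - 2)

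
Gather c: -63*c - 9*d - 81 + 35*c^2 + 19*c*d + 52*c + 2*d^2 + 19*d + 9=35*c^2 + c*(19*d - 11) + 2*d^2 + 10*d - 72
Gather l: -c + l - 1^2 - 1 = -c + l - 2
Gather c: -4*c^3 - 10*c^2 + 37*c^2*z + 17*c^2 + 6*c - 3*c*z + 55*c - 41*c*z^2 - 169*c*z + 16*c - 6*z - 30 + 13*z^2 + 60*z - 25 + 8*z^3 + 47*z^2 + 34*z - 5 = -4*c^3 + c^2*(37*z + 7) + c*(-41*z^2 - 172*z + 77) + 8*z^3 + 60*z^2 + 88*z - 60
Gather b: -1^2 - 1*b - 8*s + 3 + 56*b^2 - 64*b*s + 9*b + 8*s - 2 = 56*b^2 + b*(8 - 64*s)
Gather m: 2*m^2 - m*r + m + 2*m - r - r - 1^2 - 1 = 2*m^2 + m*(3 - r) - 2*r - 2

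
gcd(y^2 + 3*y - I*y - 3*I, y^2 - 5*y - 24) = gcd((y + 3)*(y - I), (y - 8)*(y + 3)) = y + 3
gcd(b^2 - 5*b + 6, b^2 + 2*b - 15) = b - 3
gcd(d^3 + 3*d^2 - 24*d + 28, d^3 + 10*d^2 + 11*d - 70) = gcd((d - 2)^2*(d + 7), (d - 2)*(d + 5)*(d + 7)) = d^2 + 5*d - 14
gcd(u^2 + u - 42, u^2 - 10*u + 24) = u - 6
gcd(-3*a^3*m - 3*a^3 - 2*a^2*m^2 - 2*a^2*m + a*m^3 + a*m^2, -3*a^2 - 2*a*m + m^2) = 3*a^2 + 2*a*m - m^2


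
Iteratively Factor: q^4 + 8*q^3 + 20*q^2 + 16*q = (q + 4)*(q^3 + 4*q^2 + 4*q) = (q + 2)*(q + 4)*(q^2 + 2*q) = (q + 2)^2*(q + 4)*(q)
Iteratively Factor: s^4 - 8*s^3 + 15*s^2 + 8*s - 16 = (s - 1)*(s^3 - 7*s^2 + 8*s + 16) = (s - 1)*(s + 1)*(s^2 - 8*s + 16) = (s - 4)*(s - 1)*(s + 1)*(s - 4)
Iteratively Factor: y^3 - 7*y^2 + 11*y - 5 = (y - 1)*(y^2 - 6*y + 5) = (y - 1)^2*(y - 5)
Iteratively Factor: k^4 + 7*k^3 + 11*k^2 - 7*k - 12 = (k - 1)*(k^3 + 8*k^2 + 19*k + 12) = (k - 1)*(k + 4)*(k^2 + 4*k + 3) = (k - 1)*(k + 3)*(k + 4)*(k + 1)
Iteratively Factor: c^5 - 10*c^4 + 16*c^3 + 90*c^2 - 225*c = (c - 3)*(c^4 - 7*c^3 - 5*c^2 + 75*c) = (c - 5)*(c - 3)*(c^3 - 2*c^2 - 15*c) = c*(c - 5)*(c - 3)*(c^2 - 2*c - 15) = c*(c - 5)*(c - 3)*(c + 3)*(c - 5)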